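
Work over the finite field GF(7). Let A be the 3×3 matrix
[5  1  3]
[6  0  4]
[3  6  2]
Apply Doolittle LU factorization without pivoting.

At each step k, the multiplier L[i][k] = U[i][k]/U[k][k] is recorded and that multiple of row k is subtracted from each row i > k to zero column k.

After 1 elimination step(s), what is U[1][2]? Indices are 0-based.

U[1][2] = 6

[col 0] pivot 5
  R1 -= 4*R0 → (0, 3, 6)  (L[1][0] := 4)
  R2 -= 2*R0 → (0, 4, 3)  (L[2][0] := 2)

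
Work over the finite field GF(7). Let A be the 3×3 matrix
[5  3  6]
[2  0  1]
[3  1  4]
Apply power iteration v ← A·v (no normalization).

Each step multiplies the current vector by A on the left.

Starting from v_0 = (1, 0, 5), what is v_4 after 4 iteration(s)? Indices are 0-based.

v_4 = (1, 4, 3)

v_0 = (1, 0, 5).
v_1 = A·v_0 = (0, 0, 2).
v_2 = A·v_1 = (5, 2, 1).
v_3 = A·v_2 = (2, 4, 0).
v_4 = A·v_3 = (1, 4, 3).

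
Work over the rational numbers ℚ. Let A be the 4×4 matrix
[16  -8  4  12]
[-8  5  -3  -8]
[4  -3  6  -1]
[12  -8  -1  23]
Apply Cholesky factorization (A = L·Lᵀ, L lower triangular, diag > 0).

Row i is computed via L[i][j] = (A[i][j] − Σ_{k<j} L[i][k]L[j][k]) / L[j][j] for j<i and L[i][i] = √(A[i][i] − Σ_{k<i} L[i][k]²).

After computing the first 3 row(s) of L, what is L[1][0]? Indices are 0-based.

L[1][0] = -2

Step 1: L[0][0] = √(16) = 4.
  L[1][0] = (-8) / L[0][0] = -2.
Step 2: L[1][1] = √(1) = 1.
  L[2][0] = (4) / L[0][0] = 1.
  L[2][1] = (-1) / L[1][1] = -1.
Step 3: L[2][2] = √(4) = 2.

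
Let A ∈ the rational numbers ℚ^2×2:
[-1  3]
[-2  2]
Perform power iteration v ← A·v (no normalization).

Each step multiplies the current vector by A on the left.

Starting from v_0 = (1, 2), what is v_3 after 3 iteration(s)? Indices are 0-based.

v_0 = (1, 2).
v_1 = A·v_0 = (5, 2).
v_2 = A·v_1 = (1, -6).
v_3 = A·v_2 = (-19, -14).

v_3 = (-19, -14)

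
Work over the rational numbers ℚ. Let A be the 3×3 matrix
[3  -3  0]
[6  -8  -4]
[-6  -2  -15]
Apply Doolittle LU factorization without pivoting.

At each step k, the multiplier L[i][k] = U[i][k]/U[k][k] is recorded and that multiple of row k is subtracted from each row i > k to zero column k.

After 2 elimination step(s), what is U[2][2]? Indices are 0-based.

Step 1: pivot at (0,0) is 3.
  row1 ← row1 − (2)·row0  ⇒  L[1][0]=2, U row1=(0, -2, -4)
  row2 ← row2 − (-2)·row0  ⇒  L[2][0]=-2, U row2=(0, -8, -15)
Step 2: pivot at (1,1) is -2.
  row2 ← row2 − (4)·row1  ⇒  L[2][1]=4, U row2=(0, 0, 1)

U[2][2] = 1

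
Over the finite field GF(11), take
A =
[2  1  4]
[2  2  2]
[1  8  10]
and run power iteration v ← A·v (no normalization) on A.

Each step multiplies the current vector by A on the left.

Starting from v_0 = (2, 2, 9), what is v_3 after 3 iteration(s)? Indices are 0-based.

v_0 = (2, 2, 9).
v_1 = A·v_0 = (9, 4, 9).
v_2 = A·v_1 = (3, 0, 10).
v_3 = A·v_2 = (2, 4, 4).

v_3 = (2, 4, 4)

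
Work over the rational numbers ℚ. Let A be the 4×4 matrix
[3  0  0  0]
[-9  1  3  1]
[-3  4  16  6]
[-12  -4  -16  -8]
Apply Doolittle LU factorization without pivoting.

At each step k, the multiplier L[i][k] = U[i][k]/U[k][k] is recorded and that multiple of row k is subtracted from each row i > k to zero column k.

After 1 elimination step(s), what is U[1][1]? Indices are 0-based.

[col 0] pivot 3
  R1 -= -3*R0 → (0, 1, 3, 1)  (L[1][0] := -3)
  R2 -= -1*R0 → (0, 4, 16, 6)  (L[2][0] := -1)
  R3 -= -4*R0 → (0, -4, -16, -8)  (L[3][0] := -4)

U[1][1] = 1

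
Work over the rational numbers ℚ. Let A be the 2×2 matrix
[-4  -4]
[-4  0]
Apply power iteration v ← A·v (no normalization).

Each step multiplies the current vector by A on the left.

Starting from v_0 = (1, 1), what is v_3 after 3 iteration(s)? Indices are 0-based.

v_0 = (1, 1).
v_1 = A·v_0 = (-8, -4).
v_2 = A·v_1 = (48, 32).
v_3 = A·v_2 = (-320, -192).

v_3 = (-320, -192)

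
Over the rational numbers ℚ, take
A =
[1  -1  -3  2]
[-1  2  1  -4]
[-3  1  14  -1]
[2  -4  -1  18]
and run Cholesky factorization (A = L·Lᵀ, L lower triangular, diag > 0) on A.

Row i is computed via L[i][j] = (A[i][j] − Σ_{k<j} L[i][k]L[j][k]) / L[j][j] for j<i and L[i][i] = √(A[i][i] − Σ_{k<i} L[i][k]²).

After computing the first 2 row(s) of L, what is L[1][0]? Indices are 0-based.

L[1][0] = -1

Step 1: L[0][0] = √(1) = 1.
  L[1][0] = (-1) / L[0][0] = -1.
Step 2: L[1][1] = √(1) = 1.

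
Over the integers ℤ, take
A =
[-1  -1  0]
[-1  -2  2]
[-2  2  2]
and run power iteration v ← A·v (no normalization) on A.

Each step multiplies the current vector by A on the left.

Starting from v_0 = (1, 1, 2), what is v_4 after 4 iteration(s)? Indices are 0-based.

v_0 = (1, 1, 2).
v_1 = A·v_0 = (-2, 1, 4).
v_2 = A·v_1 = (1, 8, 14).
v_3 = A·v_2 = (-9, 11, 42).
v_4 = A·v_3 = (-2, 71, 124).

v_4 = (-2, 71, 124)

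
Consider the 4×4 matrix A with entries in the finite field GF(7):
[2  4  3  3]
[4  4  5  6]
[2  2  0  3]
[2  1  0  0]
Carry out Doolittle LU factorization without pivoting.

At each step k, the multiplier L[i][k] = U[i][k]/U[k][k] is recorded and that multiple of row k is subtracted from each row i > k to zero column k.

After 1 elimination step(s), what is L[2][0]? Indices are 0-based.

L[2][0] = 1

k=0: U[0][0]=2
  eliminate (1,0): mult=2, new row 1: (0, 3, 6, 0); set L[1][0]=2
  eliminate (2,0): mult=1, new row 2: (0, 5, 4, 0); set L[2][0]=1
  eliminate (3,0): mult=1, new row 3: (0, 4, 4, 4); set L[3][0]=1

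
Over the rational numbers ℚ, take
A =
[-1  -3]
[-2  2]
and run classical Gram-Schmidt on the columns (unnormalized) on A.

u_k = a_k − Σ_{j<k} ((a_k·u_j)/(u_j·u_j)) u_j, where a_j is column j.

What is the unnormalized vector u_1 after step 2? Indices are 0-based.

Step 1: u_0 = a_0 = (-1, -2).
Step 2: u_1 = a_1 − (-1/5)·u_0 = (-16/5, 8/5).

u_1 = (-16/5, 8/5)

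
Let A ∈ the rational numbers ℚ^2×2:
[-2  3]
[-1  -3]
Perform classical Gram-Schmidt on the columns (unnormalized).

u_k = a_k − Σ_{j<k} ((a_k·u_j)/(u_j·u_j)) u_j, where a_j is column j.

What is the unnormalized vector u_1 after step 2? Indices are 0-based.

Step 1: u_0 = a_0 = (-2, -1).
Step 2: u_1 = a_1 − (-3/5)·u_0 = (9/5, -18/5).

u_1 = (9/5, -18/5)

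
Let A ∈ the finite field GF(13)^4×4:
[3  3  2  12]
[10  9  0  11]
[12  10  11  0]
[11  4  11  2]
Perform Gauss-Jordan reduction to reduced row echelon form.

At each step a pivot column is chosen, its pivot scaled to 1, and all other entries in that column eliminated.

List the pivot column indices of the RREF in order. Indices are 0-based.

pivot columns: 0, 1, 2, 3

[1] R0 /= 3  ⇒  (1, 1, 5, 4)
     R1 -= 10·R0  ⇒  (0, 12, 2, 10)
     R2 -= 12·R0  ⇒  (0, 11, 3, 4)
     R3 -= 11·R0  ⇒  (0, 6, 8, 10)
[2] R1 /= 12  ⇒  (0, 1, 11, 3)
     R0 -= 1·R1  ⇒  (1, 0, 7, 1)
     R2 -= 11·R1  ⇒  (0, 0, 12, 10)
     R3 -= 6·R1  ⇒  (0, 0, 7, 5)
[3] R2 /= 12  ⇒  (0, 0, 1, 3)
     R0 -= 7·R2  ⇒  (1, 0, 0, 6)
     R1 -= 11·R2  ⇒  (0, 1, 0, 9)
     R3 -= 7·R2  ⇒  (0, 0, 0, 10)
[4] R3 /= 10  ⇒  (0, 0, 0, 1)
     R0 -= 6·R3  ⇒  (1, 0, 0, 0)
     R1 -= 9·R3  ⇒  (0, 1, 0, 0)
     R2 -= 3·R3  ⇒  (0, 0, 1, 0)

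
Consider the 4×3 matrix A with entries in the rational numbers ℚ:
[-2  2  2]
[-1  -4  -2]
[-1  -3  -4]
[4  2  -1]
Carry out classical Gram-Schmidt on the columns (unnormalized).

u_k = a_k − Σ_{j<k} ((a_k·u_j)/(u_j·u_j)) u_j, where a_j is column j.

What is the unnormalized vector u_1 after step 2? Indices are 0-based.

Step 1: u_0 = a_0 = (-2, -1, -1, 4).
Step 2: u_1 = a_1 − (1/2)·u_0 = (3, -7/2, -5/2, 0).

u_1 = (3, -7/2, -5/2, 0)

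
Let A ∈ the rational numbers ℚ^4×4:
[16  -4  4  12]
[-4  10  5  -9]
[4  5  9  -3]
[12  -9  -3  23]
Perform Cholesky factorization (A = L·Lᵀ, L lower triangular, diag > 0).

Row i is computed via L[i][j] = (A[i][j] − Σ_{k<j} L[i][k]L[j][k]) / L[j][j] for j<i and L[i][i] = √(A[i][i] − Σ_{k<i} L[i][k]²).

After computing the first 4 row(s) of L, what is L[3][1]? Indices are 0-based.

Step 1: L[0][0] = √(16) = 4.
  L[1][0] = (-4) / L[0][0] = -1.
Step 2: L[1][1] = √(9) = 3.
  L[2][0] = (4) / L[0][0] = 1.
  L[2][1] = (6) / L[1][1] = 2.
Step 3: L[2][2] = √(4) = 2.
  L[3][0] = (12) / L[0][0] = 3.
  L[3][1] = (-6) / L[1][1] = -2.
  L[3][2] = (-2) / L[2][2] = -1.
Step 4: L[3][3] = √(9) = 3.

L[3][1] = -2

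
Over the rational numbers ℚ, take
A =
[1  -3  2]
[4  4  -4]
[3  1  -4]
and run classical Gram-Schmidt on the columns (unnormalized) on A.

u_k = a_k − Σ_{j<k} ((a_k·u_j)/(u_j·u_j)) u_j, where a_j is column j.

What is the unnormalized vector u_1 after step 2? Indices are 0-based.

Step 1: u_0 = a_0 = (1, 4, 3).
Step 2: u_1 = a_1 − (8/13)·u_0 = (-47/13, 20/13, -11/13).

u_1 = (-47/13, 20/13, -11/13)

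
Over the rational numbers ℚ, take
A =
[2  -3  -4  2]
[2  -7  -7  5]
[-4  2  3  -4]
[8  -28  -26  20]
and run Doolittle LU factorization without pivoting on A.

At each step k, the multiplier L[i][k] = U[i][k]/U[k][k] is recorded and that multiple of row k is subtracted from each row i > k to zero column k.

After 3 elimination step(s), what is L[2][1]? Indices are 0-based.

L[2][1] = 1

k=0: U[0][0]=2
  eliminate (1,0): mult=1, new row 1: (0, -4, -3, 3); set L[1][0]=1
  eliminate (2,0): mult=-2, new row 2: (0, -4, -5, 0); set L[2][0]=-2
  eliminate (3,0): mult=4, new row 3: (0, -16, -10, 12); set L[3][0]=4
k=1: U[1][1]=-4
  eliminate (2,1): mult=1, new row 2: (0, 0, -2, -3); set L[2][1]=1
  eliminate (3,1): mult=4, new row 3: (0, 0, 2, 0); set L[3][1]=4
k=2: U[2][2]=-2
  eliminate (3,2): mult=-1, new row 3: (0, 0, 0, -3); set L[3][2]=-1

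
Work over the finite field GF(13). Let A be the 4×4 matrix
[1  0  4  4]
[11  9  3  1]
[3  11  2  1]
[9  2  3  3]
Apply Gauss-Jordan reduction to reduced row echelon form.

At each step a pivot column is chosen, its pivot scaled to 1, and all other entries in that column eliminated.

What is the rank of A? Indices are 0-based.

step 1: normalize row 0 (÷1) = (1, 0, 4, 4)
  row 1: subtract 11×row0 = (0, 9, 11, 9)
  row 2: subtract 3×row0 = (0, 11, 3, 2)
  row 3: subtract 9×row0 = (0, 2, 6, 6)
step 2: normalize row 1 (÷9) = (0, 1, 7, 1)
  row 2: subtract 11×row1 = (0, 0, 4, 4)
  row 3: subtract 2×row1 = (0, 0, 5, 4)
step 3: normalize row 2 (÷4) = (0, 0, 1, 1)
  row 0: subtract 4×row2 = (1, 0, 0, 0)
  row 1: subtract 7×row2 = (0, 1, 0, 7)
  row 3: subtract 5×row2 = (0, 0, 0, 12)
step 4: normalize row 3 (÷12) = (0, 0, 0, 1)
  row 1: subtract 7×row3 = (0, 1, 0, 0)
  row 2: subtract 1×row3 = (0, 0, 1, 0)

rank = 4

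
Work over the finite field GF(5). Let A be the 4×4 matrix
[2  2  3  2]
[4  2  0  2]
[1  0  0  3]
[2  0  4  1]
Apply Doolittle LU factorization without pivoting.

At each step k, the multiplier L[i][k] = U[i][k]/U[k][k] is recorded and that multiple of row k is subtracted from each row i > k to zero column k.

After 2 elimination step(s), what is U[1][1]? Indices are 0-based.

[col 0] pivot 2
  R1 -= 2*R0 → (0, 3, 4, 3)  (L[1][0] := 2)
  R2 -= 3*R0 → (0, 4, 1, 2)  (L[2][0] := 3)
  R3 -= 1*R0 → (0, 3, 1, 4)  (L[3][0] := 1)
[col 1] pivot 3
  R2 -= 3*R1 → (0, 0, 4, 3)  (L[2][1] := 3)
  R3 -= 1*R1 → (0, 0, 2, 1)  (L[3][1] := 1)

U[1][1] = 3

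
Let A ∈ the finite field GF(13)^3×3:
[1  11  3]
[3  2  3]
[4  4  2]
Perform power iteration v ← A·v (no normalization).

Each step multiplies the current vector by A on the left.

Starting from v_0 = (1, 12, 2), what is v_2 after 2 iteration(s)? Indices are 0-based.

v_2 = (7, 1, 7)

v_0 = (1, 12, 2).
v_1 = A·v_0 = (9, 7, 4).
v_2 = A·v_1 = (7, 1, 7).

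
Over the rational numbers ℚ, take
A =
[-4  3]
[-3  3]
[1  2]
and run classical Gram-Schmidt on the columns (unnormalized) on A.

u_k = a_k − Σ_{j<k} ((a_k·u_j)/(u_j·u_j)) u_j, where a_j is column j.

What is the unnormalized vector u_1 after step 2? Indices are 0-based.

Step 1: u_0 = a_0 = (-4, -3, 1).
Step 2: u_1 = a_1 − (-19/26)·u_0 = (1/13, 21/26, 71/26).

u_1 = (1/13, 21/26, 71/26)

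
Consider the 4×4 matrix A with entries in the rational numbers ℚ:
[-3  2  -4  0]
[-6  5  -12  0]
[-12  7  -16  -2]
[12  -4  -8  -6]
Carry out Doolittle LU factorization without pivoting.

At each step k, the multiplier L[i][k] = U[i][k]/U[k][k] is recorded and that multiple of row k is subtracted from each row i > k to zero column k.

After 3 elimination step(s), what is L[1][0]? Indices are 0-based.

k=0: U[0][0]=-3
  eliminate (1,0): mult=2, new row 1: (0, 1, -4, 0); set L[1][0]=2
  eliminate (2,0): mult=4, new row 2: (0, -1, 0, -2); set L[2][0]=4
  eliminate (3,0): mult=-4, new row 3: (0, 4, -24, -6); set L[3][0]=-4
k=1: U[1][1]=1
  eliminate (2,1): mult=-1, new row 2: (0, 0, -4, -2); set L[2][1]=-1
  eliminate (3,1): mult=4, new row 3: (0, 0, -8, -6); set L[3][1]=4
k=2: U[2][2]=-4
  eliminate (3,2): mult=2, new row 3: (0, 0, 0, -2); set L[3][2]=2

L[1][0] = 2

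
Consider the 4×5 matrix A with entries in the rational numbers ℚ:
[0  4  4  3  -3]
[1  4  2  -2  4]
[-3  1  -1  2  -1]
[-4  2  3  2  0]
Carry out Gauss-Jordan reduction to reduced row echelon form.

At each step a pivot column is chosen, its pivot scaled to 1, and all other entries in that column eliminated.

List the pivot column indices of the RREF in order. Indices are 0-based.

step 1: exchange rows 0,1
step 1: normalize row 0 (÷1) = (1, 4, 2, -2, 4)
  row 2: subtract -3×row0 = (0, 13, 5, -4, 11)
  row 3: subtract -4×row0 = (0, 18, 11, -6, 16)
step 2: normalize row 1 (÷4) = (0, 1, 1, 3/4, -3/4)
  row 0: subtract 4×row1 = (1, 0, -2, -5, 7)
  row 2: subtract 13×row1 = (0, 0, -8, -55/4, 83/4)
  row 3: subtract 18×row1 = (0, 0, -7, -39/2, 59/2)
step 3: normalize row 2 (÷-8) = (0, 0, 1, 55/32, -83/32)
  row 0: subtract -2×row2 = (1, 0, 0, -25/16, 29/16)
  row 1: subtract 1×row2 = (0, 1, 0, -31/32, 59/32)
  row 3: subtract -7×row2 = (0, 0, 0, -239/32, 363/32)
step 4: normalize row 3 (÷-239/32) = (0, 0, 0, 1, -363/239)
  row 0: subtract -25/16×row3 = (1, 0, 0, 0, -134/239)
  row 1: subtract -31/32×row3 = (0, 1, 0, 0, 89/239)
  row 2: subtract 55/32×row3 = (0, 0, 1, 0, 4/239)

pivot columns: 0, 1, 2, 3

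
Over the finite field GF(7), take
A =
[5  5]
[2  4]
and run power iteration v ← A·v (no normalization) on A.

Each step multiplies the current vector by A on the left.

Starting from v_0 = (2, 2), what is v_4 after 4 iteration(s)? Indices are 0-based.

v_0 = (2, 2).
v_1 = A·v_0 = (6, 5).
v_2 = A·v_1 = (6, 4).
v_3 = A·v_2 = (1, 0).
v_4 = A·v_3 = (5, 2).

v_4 = (5, 2)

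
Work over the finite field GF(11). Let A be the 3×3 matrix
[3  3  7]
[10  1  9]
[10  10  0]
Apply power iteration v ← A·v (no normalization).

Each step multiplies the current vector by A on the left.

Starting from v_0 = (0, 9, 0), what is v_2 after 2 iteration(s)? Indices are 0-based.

v_0 = (0, 9, 0).
v_1 = A·v_0 = (5, 9, 2).
v_2 = A·v_1 = (1, 0, 8).

v_2 = (1, 0, 8)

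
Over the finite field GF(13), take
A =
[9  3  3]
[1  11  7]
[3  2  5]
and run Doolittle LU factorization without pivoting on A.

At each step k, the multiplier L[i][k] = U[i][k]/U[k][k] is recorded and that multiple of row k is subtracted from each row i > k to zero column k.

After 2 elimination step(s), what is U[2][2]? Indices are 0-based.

U[2][2] = 5

[col 0] pivot 9
  R1 -= 3*R0 → (0, 2, 11)  (L[1][0] := 3)
  R2 -= 9*R0 → (0, 1, 4)  (L[2][0] := 9)
[col 1] pivot 2
  R2 -= 7*R1 → (0, 0, 5)  (L[2][1] := 7)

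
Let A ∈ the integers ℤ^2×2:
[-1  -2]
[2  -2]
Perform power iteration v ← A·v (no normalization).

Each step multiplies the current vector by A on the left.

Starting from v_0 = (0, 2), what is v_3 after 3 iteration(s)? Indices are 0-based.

v_0 = (0, 2).
v_1 = A·v_0 = (-4, -4).
v_2 = A·v_1 = (12, 0).
v_3 = A·v_2 = (-12, 24).

v_3 = (-12, 24)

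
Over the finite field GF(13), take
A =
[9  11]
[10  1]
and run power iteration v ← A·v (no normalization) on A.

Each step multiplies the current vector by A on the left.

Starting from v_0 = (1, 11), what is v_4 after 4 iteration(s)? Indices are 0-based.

v_4 = (8, 3)

v_0 = (1, 11).
v_1 = A·v_0 = (0, 8).
v_2 = A·v_1 = (10, 8).
v_3 = A·v_2 = (9, 4).
v_4 = A·v_3 = (8, 3).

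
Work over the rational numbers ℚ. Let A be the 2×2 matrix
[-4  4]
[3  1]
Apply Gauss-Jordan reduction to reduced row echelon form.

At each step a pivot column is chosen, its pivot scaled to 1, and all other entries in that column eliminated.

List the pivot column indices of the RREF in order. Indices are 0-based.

pivot columns: 0, 1

step 1: normalize row 0 (÷-4) = (1, -1)
  row 1: subtract 3×row0 = (0, 4)
step 2: normalize row 1 (÷4) = (0, 1)
  row 0: subtract -1×row1 = (1, 0)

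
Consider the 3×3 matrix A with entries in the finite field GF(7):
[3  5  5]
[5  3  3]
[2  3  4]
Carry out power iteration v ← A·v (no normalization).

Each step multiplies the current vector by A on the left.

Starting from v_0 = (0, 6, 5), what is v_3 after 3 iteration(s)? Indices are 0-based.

v_3 = (2, 2, 0)

v_0 = (0, 6, 5).
v_1 = A·v_0 = (6, 5, 3).
v_2 = A·v_1 = (2, 5, 4).
v_3 = A·v_2 = (2, 2, 0).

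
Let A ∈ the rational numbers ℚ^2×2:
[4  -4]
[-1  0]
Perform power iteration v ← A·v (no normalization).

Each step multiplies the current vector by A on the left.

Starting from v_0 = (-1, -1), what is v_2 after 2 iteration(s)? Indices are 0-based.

v_0 = (-1, -1).
v_1 = A·v_0 = (0, 1).
v_2 = A·v_1 = (-4, 0).

v_2 = (-4, 0)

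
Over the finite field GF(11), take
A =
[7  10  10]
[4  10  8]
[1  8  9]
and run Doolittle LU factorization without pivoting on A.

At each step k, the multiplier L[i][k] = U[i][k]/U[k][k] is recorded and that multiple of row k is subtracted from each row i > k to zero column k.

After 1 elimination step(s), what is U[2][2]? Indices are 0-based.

Step 1: pivot at (0,0) is 7.
  row1 ← row1 − (10)·row0  ⇒  L[1][0]=10, U row1=(0, 9, 7)
  row2 ← row2 − (8)·row0  ⇒  L[2][0]=8, U row2=(0, 5, 6)

U[2][2] = 6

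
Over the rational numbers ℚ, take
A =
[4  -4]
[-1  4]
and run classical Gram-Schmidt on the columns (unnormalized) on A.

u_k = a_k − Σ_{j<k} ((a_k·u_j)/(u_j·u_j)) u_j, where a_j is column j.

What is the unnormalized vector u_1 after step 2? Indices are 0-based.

Step 1: u_0 = a_0 = (4, -1).
Step 2: u_1 = a_1 − (-20/17)·u_0 = (12/17, 48/17).

u_1 = (12/17, 48/17)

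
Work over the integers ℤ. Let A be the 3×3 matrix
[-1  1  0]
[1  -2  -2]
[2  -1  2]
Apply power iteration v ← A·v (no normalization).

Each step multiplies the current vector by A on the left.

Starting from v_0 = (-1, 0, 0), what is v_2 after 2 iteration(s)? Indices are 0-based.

v_0 = (-1, 0, 0).
v_1 = A·v_0 = (1, -1, -2).
v_2 = A·v_1 = (-2, 7, -1).

v_2 = (-2, 7, -1)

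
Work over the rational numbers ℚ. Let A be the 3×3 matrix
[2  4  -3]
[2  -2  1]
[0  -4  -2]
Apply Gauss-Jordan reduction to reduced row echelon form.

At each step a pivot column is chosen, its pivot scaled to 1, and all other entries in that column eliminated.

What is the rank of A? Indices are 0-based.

[1] R0 /= 2  ⇒  (1, 2, -3/2)
     R1 -= 2·R0  ⇒  (0, -6, 4)
[2] R1 /= -6  ⇒  (0, 1, -2/3)
     R0 -= 2·R1  ⇒  (1, 0, -1/6)
     R2 -= -4·R1  ⇒  (0, 0, -14/3)
[3] R2 /= -14/3  ⇒  (0, 0, 1)
     R0 -= -1/6·R2  ⇒  (1, 0, 0)
     R1 -= -2/3·R2  ⇒  (0, 1, 0)

rank = 3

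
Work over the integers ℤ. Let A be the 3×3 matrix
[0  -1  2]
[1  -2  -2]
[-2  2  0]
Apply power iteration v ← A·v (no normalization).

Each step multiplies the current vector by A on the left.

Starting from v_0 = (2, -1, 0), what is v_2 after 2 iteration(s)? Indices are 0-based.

v_0 = (2, -1, 0).
v_1 = A·v_0 = (1, 4, -6).
v_2 = A·v_1 = (-16, 5, 6).

v_2 = (-16, 5, 6)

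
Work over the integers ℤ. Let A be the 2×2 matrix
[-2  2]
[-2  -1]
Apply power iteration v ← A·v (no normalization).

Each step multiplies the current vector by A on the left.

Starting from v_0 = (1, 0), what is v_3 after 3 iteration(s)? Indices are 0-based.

v_0 = (1, 0).
v_1 = A·v_0 = (-2, -2).
v_2 = A·v_1 = (0, 6).
v_3 = A·v_2 = (12, -6).

v_3 = (12, -6)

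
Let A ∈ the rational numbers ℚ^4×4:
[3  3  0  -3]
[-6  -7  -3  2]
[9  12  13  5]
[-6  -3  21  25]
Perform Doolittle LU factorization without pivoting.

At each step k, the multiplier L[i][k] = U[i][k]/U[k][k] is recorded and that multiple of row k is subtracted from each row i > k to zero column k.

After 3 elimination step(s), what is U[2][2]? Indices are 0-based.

U[2][2] = 4

Step 1: pivot at (0,0) is 3.
  row1 ← row1 − (-2)·row0  ⇒  L[1][0]=-2, U row1=(0, -1, -3, -4)
  row2 ← row2 − (3)·row0  ⇒  L[2][0]=3, U row2=(0, 3, 13, 14)
  row3 ← row3 − (-2)·row0  ⇒  L[3][0]=-2, U row3=(0, 3, 21, 19)
Step 2: pivot at (1,1) is -1.
  row2 ← row2 − (-3)·row1  ⇒  L[2][1]=-3, U row2=(0, 0, 4, 2)
  row3 ← row3 − (-3)·row1  ⇒  L[3][1]=-3, U row3=(0, 0, 12, 7)
Step 3: pivot at (2,2) is 4.
  row3 ← row3 − (3)·row2  ⇒  L[3][2]=3, U row3=(0, 0, 0, 1)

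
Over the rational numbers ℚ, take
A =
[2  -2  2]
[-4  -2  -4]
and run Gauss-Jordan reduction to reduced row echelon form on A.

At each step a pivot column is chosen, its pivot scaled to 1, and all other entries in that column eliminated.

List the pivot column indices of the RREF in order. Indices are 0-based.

pivot columns: 0, 1

step 1: normalize row 0 (÷2) = (1, -1, 1)
  row 1: subtract -4×row0 = (0, -6, 0)
step 2: normalize row 1 (÷-6) = (0, 1, 0)
  row 0: subtract -1×row1 = (1, 0, 1)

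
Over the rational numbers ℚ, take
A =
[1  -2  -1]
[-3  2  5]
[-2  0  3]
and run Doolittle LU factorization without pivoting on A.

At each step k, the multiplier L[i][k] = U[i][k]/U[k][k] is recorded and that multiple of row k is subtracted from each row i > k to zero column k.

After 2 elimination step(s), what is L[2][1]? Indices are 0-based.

k=0: U[0][0]=1
  eliminate (1,0): mult=-3, new row 1: (0, -4, 2); set L[1][0]=-3
  eliminate (2,0): mult=-2, new row 2: (0, -4, 1); set L[2][0]=-2
k=1: U[1][1]=-4
  eliminate (2,1): mult=1, new row 2: (0, 0, -1); set L[2][1]=1

L[2][1] = 1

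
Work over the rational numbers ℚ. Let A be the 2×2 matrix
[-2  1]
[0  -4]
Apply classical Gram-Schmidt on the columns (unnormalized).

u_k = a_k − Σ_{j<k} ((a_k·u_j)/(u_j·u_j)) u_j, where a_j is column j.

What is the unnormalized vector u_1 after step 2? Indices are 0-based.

Step 1: u_0 = a_0 = (-2, 0).
Step 2: u_1 = a_1 − (-1/2)·u_0 = (0, -4).

u_1 = (0, -4)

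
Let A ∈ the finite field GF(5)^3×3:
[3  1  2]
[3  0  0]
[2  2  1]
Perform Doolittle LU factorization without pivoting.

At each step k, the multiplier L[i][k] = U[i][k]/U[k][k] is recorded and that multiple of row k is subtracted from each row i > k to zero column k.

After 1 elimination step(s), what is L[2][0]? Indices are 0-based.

L[2][0] = 4

k=0: U[0][0]=3
  eliminate (1,0): mult=1, new row 1: (0, 4, 3); set L[1][0]=1
  eliminate (2,0): mult=4, new row 2: (0, 3, 3); set L[2][0]=4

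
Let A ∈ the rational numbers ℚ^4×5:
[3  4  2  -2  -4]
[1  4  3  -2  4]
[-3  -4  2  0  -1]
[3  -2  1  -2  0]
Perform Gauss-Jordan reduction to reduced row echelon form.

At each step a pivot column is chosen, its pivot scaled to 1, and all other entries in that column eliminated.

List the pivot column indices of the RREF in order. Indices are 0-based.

step 1: normalize row 0 (÷3) = (1, 4/3, 2/3, -2/3, -4/3)
  row 1: subtract 1×row0 = (0, 8/3, 7/3, -4/3, 16/3)
  row 2: subtract -3×row0 = (0, 0, 4, -2, -5)
  row 3: subtract 3×row0 = (0, -6, -1, 0, 4)
step 2: normalize row 1 (÷8/3) = (0, 1, 7/8, -1/2, 2)
  row 0: subtract 4/3×row1 = (1, 0, -1/2, 0, -4)
  row 3: subtract -6×row1 = (0, 0, 17/4, -3, 16)
step 3: normalize row 2 (÷4) = (0, 0, 1, -1/2, -5/4)
  row 0: subtract -1/2×row2 = (1, 0, 0, -1/4, -37/8)
  row 1: subtract 7/8×row2 = (0, 1, 0, -1/16, 99/32)
  row 3: subtract 17/4×row2 = (0, 0, 0, -7/8, 341/16)
step 4: normalize row 3 (÷-7/8) = (0, 0, 0, 1, -341/14)
  row 0: subtract -1/4×row3 = (1, 0, 0, 0, -75/7)
  row 1: subtract -1/16×row3 = (0, 1, 0, 0, 11/7)
  row 2: subtract -1/2×row3 = (0, 0, 1, 0, -94/7)

pivot columns: 0, 1, 2, 3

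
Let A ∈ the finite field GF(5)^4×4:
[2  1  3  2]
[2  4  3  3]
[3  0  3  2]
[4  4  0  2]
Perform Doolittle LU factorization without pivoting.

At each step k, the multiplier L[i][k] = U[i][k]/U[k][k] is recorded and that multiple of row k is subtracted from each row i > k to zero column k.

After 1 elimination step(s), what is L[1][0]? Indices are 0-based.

k=0: U[0][0]=2
  eliminate (1,0): mult=1, new row 1: (0, 3, 0, 1); set L[1][0]=1
  eliminate (2,0): mult=4, new row 2: (0, 1, 1, 4); set L[2][0]=4
  eliminate (3,0): mult=2, new row 3: (0, 2, 4, 3); set L[3][0]=2

L[1][0] = 1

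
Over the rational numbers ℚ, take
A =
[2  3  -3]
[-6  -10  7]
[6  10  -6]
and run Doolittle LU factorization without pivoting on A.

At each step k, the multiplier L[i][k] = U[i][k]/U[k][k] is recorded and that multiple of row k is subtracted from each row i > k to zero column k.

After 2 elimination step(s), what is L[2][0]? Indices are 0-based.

L[2][0] = 3

[col 0] pivot 2
  R1 -= -3*R0 → (0, -1, -2)  (L[1][0] := -3)
  R2 -= 3*R0 → (0, 1, 3)  (L[2][0] := 3)
[col 1] pivot -1
  R2 -= -1*R1 → (0, 0, 1)  (L[2][1] := -1)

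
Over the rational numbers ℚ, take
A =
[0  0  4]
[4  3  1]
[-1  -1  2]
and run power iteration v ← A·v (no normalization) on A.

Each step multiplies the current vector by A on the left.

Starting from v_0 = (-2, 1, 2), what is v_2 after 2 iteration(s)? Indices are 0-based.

v_2 = (20, 28, 5)

v_0 = (-2, 1, 2).
v_1 = A·v_0 = (8, -3, 5).
v_2 = A·v_1 = (20, 28, 5).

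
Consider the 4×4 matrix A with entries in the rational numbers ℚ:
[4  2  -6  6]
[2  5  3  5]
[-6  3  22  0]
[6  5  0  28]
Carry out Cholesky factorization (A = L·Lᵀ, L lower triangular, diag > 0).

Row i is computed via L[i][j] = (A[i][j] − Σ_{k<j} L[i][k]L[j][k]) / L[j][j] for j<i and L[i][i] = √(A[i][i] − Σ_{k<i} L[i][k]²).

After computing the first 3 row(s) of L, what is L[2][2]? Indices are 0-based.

L[2][2] = 2

Step 1: L[0][0] = √(4) = 2.
  L[1][0] = (2) / L[0][0] = 1.
Step 2: L[1][1] = √(4) = 2.
  L[2][0] = (-6) / L[0][0] = -3.
  L[2][1] = (6) / L[1][1] = 3.
Step 3: L[2][2] = √(4) = 2.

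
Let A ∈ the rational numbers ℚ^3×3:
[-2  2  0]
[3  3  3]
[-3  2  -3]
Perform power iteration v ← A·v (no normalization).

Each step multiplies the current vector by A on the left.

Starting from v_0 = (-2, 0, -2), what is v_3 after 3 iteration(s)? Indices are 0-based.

v_3 = (88, -276, 336)

v_0 = (-2, 0, -2).
v_1 = A·v_0 = (4, -12, 12).
v_2 = A·v_1 = (-32, 12, -72).
v_3 = A·v_2 = (88, -276, 336).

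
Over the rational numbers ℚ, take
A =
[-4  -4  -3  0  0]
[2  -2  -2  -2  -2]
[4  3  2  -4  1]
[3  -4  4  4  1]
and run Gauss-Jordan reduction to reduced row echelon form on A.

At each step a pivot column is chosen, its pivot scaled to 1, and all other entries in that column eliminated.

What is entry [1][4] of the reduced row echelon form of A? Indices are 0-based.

pivot(0,0)=-4: scale R0 → (1, 1, 3/4, 0, 0)
  clear (1,0): R1 −= (2)R0 → (0, -4, -7/2, -2, -2)
  clear (2,0): R2 −= (4)R0 → (0, -1, -1, -4, 1)
  clear (3,0): R3 −= (3)R0 → (0, -7, 7/4, 4, 1)
pivot(1,1)=-4: scale R1 → (0, 1, 7/8, 1/2, 1/2)
  clear (0,1): R0 −= (1)R1 → (1, 0, -1/8, -1/2, -1/2)
  clear (2,1): R2 −= (-1)R1 → (0, 0, -1/8, -7/2, 3/2)
  clear (3,1): R3 −= (-7)R1 → (0, 0, 63/8, 15/2, 9/2)
pivot(2,2)=-1/8: scale R2 → (0, 0, 1, 28, -12)
  clear (0,2): R0 −= (-1/8)R2 → (1, 0, 0, 3, -2)
  clear (1,2): R1 −= (7/8)R2 → (0, 1, 0, -24, 11)
  clear (3,2): R3 −= (63/8)R2 → (0, 0, 0, -213, 99)
pivot(3,3)=-213: scale R3 → (0, 0, 0, 1, -33/71)
  clear (0,3): R0 −= (3)R3 → (1, 0, 0, 0, -43/71)
  clear (1,3): R1 −= (-24)R3 → (0, 1, 0, 0, -11/71)
  clear (2,3): R2 −= (28)R3 → (0, 0, 1, 0, 72/71)

M[1][4] = -11/71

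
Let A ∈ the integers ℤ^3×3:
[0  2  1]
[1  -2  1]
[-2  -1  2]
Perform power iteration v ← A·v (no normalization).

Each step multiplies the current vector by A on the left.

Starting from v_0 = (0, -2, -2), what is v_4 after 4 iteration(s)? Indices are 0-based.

v_0 = (0, -2, -2).
v_1 = A·v_0 = (-6, 2, -2).
v_2 = A·v_1 = (2, -12, 6).
v_3 = A·v_2 = (-18, 32, 20).
v_4 = A·v_3 = (84, -62, 44).

v_4 = (84, -62, 44)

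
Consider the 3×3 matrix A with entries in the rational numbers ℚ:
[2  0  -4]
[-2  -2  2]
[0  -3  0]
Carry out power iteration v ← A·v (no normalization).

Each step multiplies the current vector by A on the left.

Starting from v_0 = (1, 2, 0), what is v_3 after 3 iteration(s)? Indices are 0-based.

v_3 = (-16, -12, 12)

v_0 = (1, 2, 0).
v_1 = A·v_0 = (2, -6, -6).
v_2 = A·v_1 = (28, -4, 18).
v_3 = A·v_2 = (-16, -12, 12).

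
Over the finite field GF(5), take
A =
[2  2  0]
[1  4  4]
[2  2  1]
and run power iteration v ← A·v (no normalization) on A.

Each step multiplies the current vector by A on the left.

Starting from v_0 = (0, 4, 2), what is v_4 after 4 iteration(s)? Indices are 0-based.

v_4 = (4, 0, 4)

v_0 = (0, 4, 2).
v_1 = A·v_0 = (3, 4, 0).
v_2 = A·v_1 = (4, 4, 4).
v_3 = A·v_2 = (1, 1, 0).
v_4 = A·v_3 = (4, 0, 4).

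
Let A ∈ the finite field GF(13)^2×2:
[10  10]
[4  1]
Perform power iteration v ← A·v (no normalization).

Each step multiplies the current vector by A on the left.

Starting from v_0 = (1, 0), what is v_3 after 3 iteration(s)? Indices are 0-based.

v_0 = (1, 0).
v_1 = A·v_0 = (10, 4).
v_2 = A·v_1 = (10, 5).
v_3 = A·v_2 = (7, 6).

v_3 = (7, 6)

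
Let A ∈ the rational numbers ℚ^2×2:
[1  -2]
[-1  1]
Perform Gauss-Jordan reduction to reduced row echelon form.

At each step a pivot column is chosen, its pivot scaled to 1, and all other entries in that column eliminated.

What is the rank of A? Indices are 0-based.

rank = 2

[1] R0 /= 1  ⇒  (1, -2)
     R1 -= -1·R0  ⇒  (0, -1)
[2] R1 /= -1  ⇒  (0, 1)
     R0 -= -2·R1  ⇒  (1, 0)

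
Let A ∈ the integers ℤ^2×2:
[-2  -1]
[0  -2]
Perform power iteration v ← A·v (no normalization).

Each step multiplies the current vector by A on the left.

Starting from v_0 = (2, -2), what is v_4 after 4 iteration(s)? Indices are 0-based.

v_4 = (-32, -32)

v_0 = (2, -2).
v_1 = A·v_0 = (-2, 4).
v_2 = A·v_1 = (0, -8).
v_3 = A·v_2 = (8, 16).
v_4 = A·v_3 = (-32, -32).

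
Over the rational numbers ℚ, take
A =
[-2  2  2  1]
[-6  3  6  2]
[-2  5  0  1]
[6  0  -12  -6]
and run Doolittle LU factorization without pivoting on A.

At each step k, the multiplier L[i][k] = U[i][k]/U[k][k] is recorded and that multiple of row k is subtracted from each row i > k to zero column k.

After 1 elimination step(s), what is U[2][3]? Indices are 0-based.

U[2][3] = 0

Step 1: pivot at (0,0) is -2.
  row1 ← row1 − (3)·row0  ⇒  L[1][0]=3, U row1=(0, -3, 0, -1)
  row2 ← row2 − (1)·row0  ⇒  L[2][0]=1, U row2=(0, 3, -2, 0)
  row3 ← row3 − (-3)·row0  ⇒  L[3][0]=-3, U row3=(0, 6, -6, -3)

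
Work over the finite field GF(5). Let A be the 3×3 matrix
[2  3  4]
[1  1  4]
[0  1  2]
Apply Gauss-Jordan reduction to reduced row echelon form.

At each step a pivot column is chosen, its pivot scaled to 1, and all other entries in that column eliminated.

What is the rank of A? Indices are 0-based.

[1] R0 /= 2  ⇒  (1, 4, 2)
     R1 -= 1·R0  ⇒  (0, 2, 2)
[2] R1 /= 2  ⇒  (0, 1, 1)
     R0 -= 4·R1  ⇒  (1, 0, 3)
     R2 -= 1·R1  ⇒  (0, 0, 1)
[3] R2 /= 1  ⇒  (0, 0, 1)
     R0 -= 3·R2  ⇒  (1, 0, 0)
     R1 -= 1·R2  ⇒  (0, 1, 0)

rank = 3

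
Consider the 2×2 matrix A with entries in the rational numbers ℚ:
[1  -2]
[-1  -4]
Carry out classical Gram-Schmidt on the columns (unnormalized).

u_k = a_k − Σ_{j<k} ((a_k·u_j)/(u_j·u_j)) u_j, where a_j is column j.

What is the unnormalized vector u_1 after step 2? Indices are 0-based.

u_1 = (-3, -3)

Step 1: u_0 = a_0 = (1, -1).
Step 2: u_1 = a_1 − (1)·u_0 = (-3, -3).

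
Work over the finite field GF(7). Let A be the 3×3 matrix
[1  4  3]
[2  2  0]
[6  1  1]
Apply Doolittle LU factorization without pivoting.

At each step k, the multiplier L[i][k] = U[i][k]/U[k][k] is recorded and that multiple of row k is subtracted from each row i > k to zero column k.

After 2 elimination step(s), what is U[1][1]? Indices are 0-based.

Step 1: pivot at (0,0) is 1.
  row1 ← row1 − (2)·row0  ⇒  L[1][0]=2, U row1=(0, 1, 1)
  row2 ← row2 − (6)·row0  ⇒  L[2][0]=6, U row2=(0, 5, 4)
Step 2: pivot at (1,1) is 1.
  row2 ← row2 − (5)·row1  ⇒  L[2][1]=5, U row2=(0, 0, 6)

U[1][1] = 1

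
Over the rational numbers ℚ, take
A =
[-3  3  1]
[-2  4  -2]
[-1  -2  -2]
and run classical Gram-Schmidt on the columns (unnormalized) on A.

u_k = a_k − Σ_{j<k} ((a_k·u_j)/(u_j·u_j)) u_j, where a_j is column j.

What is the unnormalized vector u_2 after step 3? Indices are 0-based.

u_2 = (304/181, -342/181, -228/181)

Step 1: u_0 = a_0 = (-3, -2, -1).
Step 2: u_1 = a_1 − (-15/14)·u_0 = (-3/14, 13/7, -43/14).
Step 3: u_2 = a_2 − (3/14)·u_0 − (31/181)·u_1 = (304/181, -342/181, -228/181).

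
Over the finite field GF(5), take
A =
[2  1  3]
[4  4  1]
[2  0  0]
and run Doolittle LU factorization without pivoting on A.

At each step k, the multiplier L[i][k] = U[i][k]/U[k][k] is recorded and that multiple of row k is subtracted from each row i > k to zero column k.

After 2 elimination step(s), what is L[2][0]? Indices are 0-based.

[col 0] pivot 2
  R1 -= 2*R0 → (0, 2, 0)  (L[1][0] := 2)
  R2 -= 1*R0 → (0, 4, 2)  (L[2][0] := 1)
[col 1] pivot 2
  R2 -= 2*R1 → (0, 0, 2)  (L[2][1] := 2)

L[2][0] = 1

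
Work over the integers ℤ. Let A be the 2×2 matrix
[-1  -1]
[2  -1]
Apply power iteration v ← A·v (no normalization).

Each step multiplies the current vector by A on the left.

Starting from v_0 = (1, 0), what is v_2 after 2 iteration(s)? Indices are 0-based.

v_2 = (-1, -4)

v_0 = (1, 0).
v_1 = A·v_0 = (-1, 2).
v_2 = A·v_1 = (-1, -4).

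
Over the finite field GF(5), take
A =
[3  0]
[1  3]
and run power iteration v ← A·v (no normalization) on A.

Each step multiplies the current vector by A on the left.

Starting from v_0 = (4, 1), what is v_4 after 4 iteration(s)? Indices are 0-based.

v_4 = (4, 3)

v_0 = (4, 1).
v_1 = A·v_0 = (2, 2).
v_2 = A·v_1 = (1, 3).
v_3 = A·v_2 = (3, 0).
v_4 = A·v_3 = (4, 3).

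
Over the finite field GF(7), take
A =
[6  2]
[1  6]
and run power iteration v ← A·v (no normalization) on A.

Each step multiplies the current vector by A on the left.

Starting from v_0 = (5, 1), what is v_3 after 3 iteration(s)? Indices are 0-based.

v_3 = (3, 4)

v_0 = (5, 1).
v_1 = A·v_0 = (4, 4).
v_2 = A·v_1 = (4, 0).
v_3 = A·v_2 = (3, 4).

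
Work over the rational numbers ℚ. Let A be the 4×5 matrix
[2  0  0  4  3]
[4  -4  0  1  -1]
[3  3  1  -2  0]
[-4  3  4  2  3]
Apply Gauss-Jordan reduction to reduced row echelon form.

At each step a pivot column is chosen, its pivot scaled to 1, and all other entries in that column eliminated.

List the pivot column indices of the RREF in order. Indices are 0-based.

step 1: normalize row 0 (÷2) = (1, 0, 0, 2, 3/2)
  row 1: subtract 4×row0 = (0, -4, 0, -7, -7)
  row 2: subtract 3×row0 = (0, 3, 1, -8, -9/2)
  row 3: subtract -4×row0 = (0, 3, 4, 10, 9)
step 2: normalize row 1 (÷-4) = (0, 1, 0, 7/4, 7/4)
  row 2: subtract 3×row1 = (0, 0, 1, -53/4, -39/4)
  row 3: subtract 3×row1 = (0, 0, 4, 19/4, 15/4)
step 3: normalize row 2 (÷1) = (0, 0, 1, -53/4, -39/4)
  row 3: subtract 4×row2 = (0, 0, 0, 231/4, 171/4)
step 4: normalize row 3 (÷231/4) = (0, 0, 0, 1, 57/77)
  row 0: subtract 2×row3 = (1, 0, 0, 0, 3/154)
  row 1: subtract 7/4×row3 = (0, 1, 0, 0, 5/11)
  row 2: subtract -53/4×row3 = (0, 0, 1, 0, 9/154)

pivot columns: 0, 1, 2, 3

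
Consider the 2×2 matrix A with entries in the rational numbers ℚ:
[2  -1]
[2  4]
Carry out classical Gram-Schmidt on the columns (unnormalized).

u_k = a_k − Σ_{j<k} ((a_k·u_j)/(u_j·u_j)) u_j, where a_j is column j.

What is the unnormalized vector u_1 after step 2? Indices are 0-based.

u_1 = (-5/2, 5/2)

Step 1: u_0 = a_0 = (2, 2).
Step 2: u_1 = a_1 − (3/4)·u_0 = (-5/2, 5/2).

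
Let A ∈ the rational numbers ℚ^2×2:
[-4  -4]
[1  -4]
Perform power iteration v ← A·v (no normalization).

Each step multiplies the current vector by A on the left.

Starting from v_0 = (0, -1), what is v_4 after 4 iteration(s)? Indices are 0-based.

v_0 = (0, -1).
v_1 = A·v_0 = (4, 4).
v_2 = A·v_1 = (-32, -12).
v_3 = A·v_2 = (176, 16).
v_4 = A·v_3 = (-768, 112).

v_4 = (-768, 112)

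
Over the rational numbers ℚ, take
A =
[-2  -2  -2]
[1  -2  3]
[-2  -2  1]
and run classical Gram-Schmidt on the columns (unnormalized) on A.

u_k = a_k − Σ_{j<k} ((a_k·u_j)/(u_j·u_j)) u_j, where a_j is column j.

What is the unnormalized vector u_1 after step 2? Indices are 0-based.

u_1 = (-2/3, -8/3, -2/3)

Step 1: u_0 = a_0 = (-2, 1, -2).
Step 2: u_1 = a_1 − (2/3)·u_0 = (-2/3, -8/3, -2/3).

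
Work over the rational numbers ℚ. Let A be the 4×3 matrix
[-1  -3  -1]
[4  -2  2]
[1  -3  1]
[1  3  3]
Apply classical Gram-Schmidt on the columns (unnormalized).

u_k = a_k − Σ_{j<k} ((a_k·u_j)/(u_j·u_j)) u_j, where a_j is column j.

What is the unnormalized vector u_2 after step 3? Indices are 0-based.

Step 1: u_0 = a_0 = (-1, 4, 1, 1).
Step 2: u_1 = a_1 − (-5/19)·u_0 = (-62/19, -18/19, -52/19, 62/19).
Step 3: u_2 = a_2 − (13/19)·u_0 − (40/141)·u_1 = (86/141, -22/47, 154/141, 196/141).

u_2 = (86/141, -22/47, 154/141, 196/141)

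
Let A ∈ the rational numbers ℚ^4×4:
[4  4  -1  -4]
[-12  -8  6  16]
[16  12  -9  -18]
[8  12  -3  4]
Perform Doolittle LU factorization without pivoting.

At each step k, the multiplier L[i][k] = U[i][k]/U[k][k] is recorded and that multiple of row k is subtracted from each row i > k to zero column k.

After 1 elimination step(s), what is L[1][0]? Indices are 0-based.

L[1][0] = -3

k=0: U[0][0]=4
  eliminate (1,0): mult=-3, new row 1: (0, 4, 3, 4); set L[1][0]=-3
  eliminate (2,0): mult=4, new row 2: (0, -4, -5, -2); set L[2][0]=4
  eliminate (3,0): mult=2, new row 3: (0, 4, -1, 12); set L[3][0]=2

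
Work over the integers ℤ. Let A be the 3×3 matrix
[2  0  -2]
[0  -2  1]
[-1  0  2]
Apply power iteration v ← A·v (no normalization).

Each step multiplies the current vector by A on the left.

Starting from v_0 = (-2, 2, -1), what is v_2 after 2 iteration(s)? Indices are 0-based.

v_0 = (-2, 2, -1).
v_1 = A·v_0 = (-2, -5, 0).
v_2 = A·v_1 = (-4, 10, 2).

v_2 = (-4, 10, 2)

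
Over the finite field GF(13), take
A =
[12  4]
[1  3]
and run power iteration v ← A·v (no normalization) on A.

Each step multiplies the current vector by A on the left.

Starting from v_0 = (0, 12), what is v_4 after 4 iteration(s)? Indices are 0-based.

v_4 = (12, 10)

v_0 = (0, 12).
v_1 = A·v_0 = (9, 10).
v_2 = A·v_1 = (5, 0).
v_3 = A·v_2 = (8, 5).
v_4 = A·v_3 = (12, 10).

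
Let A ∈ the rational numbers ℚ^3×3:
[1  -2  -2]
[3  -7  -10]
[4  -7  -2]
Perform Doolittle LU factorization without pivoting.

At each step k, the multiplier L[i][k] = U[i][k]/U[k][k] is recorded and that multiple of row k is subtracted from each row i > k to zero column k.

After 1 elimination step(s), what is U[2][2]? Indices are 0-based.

k=0: U[0][0]=1
  eliminate (1,0): mult=3, new row 1: (0, -1, -4); set L[1][0]=3
  eliminate (2,0): mult=4, new row 2: (0, 1, 6); set L[2][0]=4

U[2][2] = 6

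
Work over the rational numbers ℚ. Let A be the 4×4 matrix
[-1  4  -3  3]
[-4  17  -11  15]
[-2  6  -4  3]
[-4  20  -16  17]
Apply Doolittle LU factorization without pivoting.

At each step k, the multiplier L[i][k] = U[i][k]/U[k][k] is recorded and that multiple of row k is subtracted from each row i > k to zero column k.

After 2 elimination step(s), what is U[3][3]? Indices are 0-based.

U[3][3] = -7

Step 1: pivot at (0,0) is -1.
  row1 ← row1 − (4)·row0  ⇒  L[1][0]=4, U row1=(0, 1, 1, 3)
  row2 ← row2 − (2)·row0  ⇒  L[2][0]=2, U row2=(0, -2, 2, -3)
  row3 ← row3 − (4)·row0  ⇒  L[3][0]=4, U row3=(0, 4, -4, 5)
Step 2: pivot at (1,1) is 1.
  row2 ← row2 − (-2)·row1  ⇒  L[2][1]=-2, U row2=(0, 0, 4, 3)
  row3 ← row3 − (4)·row1  ⇒  L[3][1]=4, U row3=(0, 0, -8, -7)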